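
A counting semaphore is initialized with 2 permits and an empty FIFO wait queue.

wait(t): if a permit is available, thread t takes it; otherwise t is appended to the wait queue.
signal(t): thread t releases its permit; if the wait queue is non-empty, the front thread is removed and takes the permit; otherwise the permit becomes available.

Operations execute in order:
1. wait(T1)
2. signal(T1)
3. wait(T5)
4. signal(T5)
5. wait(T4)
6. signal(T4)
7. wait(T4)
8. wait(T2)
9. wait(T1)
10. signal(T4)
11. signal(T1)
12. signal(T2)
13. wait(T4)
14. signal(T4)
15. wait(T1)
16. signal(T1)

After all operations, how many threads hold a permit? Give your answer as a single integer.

Step 1: wait(T1) -> count=1 queue=[] holders={T1}
Step 2: signal(T1) -> count=2 queue=[] holders={none}
Step 3: wait(T5) -> count=1 queue=[] holders={T5}
Step 4: signal(T5) -> count=2 queue=[] holders={none}
Step 5: wait(T4) -> count=1 queue=[] holders={T4}
Step 6: signal(T4) -> count=2 queue=[] holders={none}
Step 7: wait(T4) -> count=1 queue=[] holders={T4}
Step 8: wait(T2) -> count=0 queue=[] holders={T2,T4}
Step 9: wait(T1) -> count=0 queue=[T1] holders={T2,T4}
Step 10: signal(T4) -> count=0 queue=[] holders={T1,T2}
Step 11: signal(T1) -> count=1 queue=[] holders={T2}
Step 12: signal(T2) -> count=2 queue=[] holders={none}
Step 13: wait(T4) -> count=1 queue=[] holders={T4}
Step 14: signal(T4) -> count=2 queue=[] holders={none}
Step 15: wait(T1) -> count=1 queue=[] holders={T1}
Step 16: signal(T1) -> count=2 queue=[] holders={none}
Final holders: {none} -> 0 thread(s)

Answer: 0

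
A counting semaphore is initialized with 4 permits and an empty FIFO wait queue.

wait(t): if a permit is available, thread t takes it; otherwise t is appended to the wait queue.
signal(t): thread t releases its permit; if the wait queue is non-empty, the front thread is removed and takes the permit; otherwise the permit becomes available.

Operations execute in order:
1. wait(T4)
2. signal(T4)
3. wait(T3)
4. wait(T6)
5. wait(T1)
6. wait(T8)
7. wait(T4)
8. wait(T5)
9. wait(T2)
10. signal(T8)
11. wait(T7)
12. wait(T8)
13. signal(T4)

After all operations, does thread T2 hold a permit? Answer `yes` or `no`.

Answer: no

Derivation:
Step 1: wait(T4) -> count=3 queue=[] holders={T4}
Step 2: signal(T4) -> count=4 queue=[] holders={none}
Step 3: wait(T3) -> count=3 queue=[] holders={T3}
Step 4: wait(T6) -> count=2 queue=[] holders={T3,T6}
Step 5: wait(T1) -> count=1 queue=[] holders={T1,T3,T6}
Step 6: wait(T8) -> count=0 queue=[] holders={T1,T3,T6,T8}
Step 7: wait(T4) -> count=0 queue=[T4] holders={T1,T3,T6,T8}
Step 8: wait(T5) -> count=0 queue=[T4,T5] holders={T1,T3,T6,T8}
Step 9: wait(T2) -> count=0 queue=[T4,T5,T2] holders={T1,T3,T6,T8}
Step 10: signal(T8) -> count=0 queue=[T5,T2] holders={T1,T3,T4,T6}
Step 11: wait(T7) -> count=0 queue=[T5,T2,T7] holders={T1,T3,T4,T6}
Step 12: wait(T8) -> count=0 queue=[T5,T2,T7,T8] holders={T1,T3,T4,T6}
Step 13: signal(T4) -> count=0 queue=[T2,T7,T8] holders={T1,T3,T5,T6}
Final holders: {T1,T3,T5,T6} -> T2 not in holders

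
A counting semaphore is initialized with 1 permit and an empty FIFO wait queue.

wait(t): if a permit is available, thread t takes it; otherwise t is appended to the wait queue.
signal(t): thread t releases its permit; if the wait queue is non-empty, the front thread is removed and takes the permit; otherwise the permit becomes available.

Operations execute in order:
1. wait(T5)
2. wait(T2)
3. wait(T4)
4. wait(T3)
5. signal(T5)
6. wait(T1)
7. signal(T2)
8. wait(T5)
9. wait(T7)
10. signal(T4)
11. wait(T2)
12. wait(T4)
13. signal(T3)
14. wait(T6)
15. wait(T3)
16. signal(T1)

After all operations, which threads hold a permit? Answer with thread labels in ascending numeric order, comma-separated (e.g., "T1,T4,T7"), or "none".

Step 1: wait(T5) -> count=0 queue=[] holders={T5}
Step 2: wait(T2) -> count=0 queue=[T2] holders={T5}
Step 3: wait(T4) -> count=0 queue=[T2,T4] holders={T5}
Step 4: wait(T3) -> count=0 queue=[T2,T4,T3] holders={T5}
Step 5: signal(T5) -> count=0 queue=[T4,T3] holders={T2}
Step 6: wait(T1) -> count=0 queue=[T4,T3,T1] holders={T2}
Step 7: signal(T2) -> count=0 queue=[T3,T1] holders={T4}
Step 8: wait(T5) -> count=0 queue=[T3,T1,T5] holders={T4}
Step 9: wait(T7) -> count=0 queue=[T3,T1,T5,T7] holders={T4}
Step 10: signal(T4) -> count=0 queue=[T1,T5,T7] holders={T3}
Step 11: wait(T2) -> count=0 queue=[T1,T5,T7,T2] holders={T3}
Step 12: wait(T4) -> count=0 queue=[T1,T5,T7,T2,T4] holders={T3}
Step 13: signal(T3) -> count=0 queue=[T5,T7,T2,T4] holders={T1}
Step 14: wait(T6) -> count=0 queue=[T5,T7,T2,T4,T6] holders={T1}
Step 15: wait(T3) -> count=0 queue=[T5,T7,T2,T4,T6,T3] holders={T1}
Step 16: signal(T1) -> count=0 queue=[T7,T2,T4,T6,T3] holders={T5}
Final holders: T5

Answer: T5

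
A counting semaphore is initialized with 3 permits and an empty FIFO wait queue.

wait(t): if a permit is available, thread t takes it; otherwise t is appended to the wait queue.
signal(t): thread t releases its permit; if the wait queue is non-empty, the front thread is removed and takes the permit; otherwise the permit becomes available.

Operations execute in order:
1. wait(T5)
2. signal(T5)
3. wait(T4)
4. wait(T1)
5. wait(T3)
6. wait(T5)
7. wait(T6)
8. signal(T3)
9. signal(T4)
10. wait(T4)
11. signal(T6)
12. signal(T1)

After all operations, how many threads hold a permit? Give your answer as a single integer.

Answer: 2

Derivation:
Step 1: wait(T5) -> count=2 queue=[] holders={T5}
Step 2: signal(T5) -> count=3 queue=[] holders={none}
Step 3: wait(T4) -> count=2 queue=[] holders={T4}
Step 4: wait(T1) -> count=1 queue=[] holders={T1,T4}
Step 5: wait(T3) -> count=0 queue=[] holders={T1,T3,T4}
Step 6: wait(T5) -> count=0 queue=[T5] holders={T1,T3,T4}
Step 7: wait(T6) -> count=0 queue=[T5,T6] holders={T1,T3,T4}
Step 8: signal(T3) -> count=0 queue=[T6] holders={T1,T4,T5}
Step 9: signal(T4) -> count=0 queue=[] holders={T1,T5,T6}
Step 10: wait(T4) -> count=0 queue=[T4] holders={T1,T5,T6}
Step 11: signal(T6) -> count=0 queue=[] holders={T1,T4,T5}
Step 12: signal(T1) -> count=1 queue=[] holders={T4,T5}
Final holders: {T4,T5} -> 2 thread(s)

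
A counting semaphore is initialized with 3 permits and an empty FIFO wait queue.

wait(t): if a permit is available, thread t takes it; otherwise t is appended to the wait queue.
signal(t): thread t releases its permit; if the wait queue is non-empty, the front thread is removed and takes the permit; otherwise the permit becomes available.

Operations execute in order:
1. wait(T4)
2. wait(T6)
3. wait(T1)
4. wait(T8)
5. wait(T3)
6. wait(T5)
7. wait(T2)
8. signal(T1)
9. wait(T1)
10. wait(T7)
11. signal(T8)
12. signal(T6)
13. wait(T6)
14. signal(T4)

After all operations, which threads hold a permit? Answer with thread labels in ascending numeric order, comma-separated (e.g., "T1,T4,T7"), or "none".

Step 1: wait(T4) -> count=2 queue=[] holders={T4}
Step 2: wait(T6) -> count=1 queue=[] holders={T4,T6}
Step 3: wait(T1) -> count=0 queue=[] holders={T1,T4,T6}
Step 4: wait(T8) -> count=0 queue=[T8] holders={T1,T4,T6}
Step 5: wait(T3) -> count=0 queue=[T8,T3] holders={T1,T4,T6}
Step 6: wait(T5) -> count=0 queue=[T8,T3,T5] holders={T1,T4,T6}
Step 7: wait(T2) -> count=0 queue=[T8,T3,T5,T2] holders={T1,T4,T6}
Step 8: signal(T1) -> count=0 queue=[T3,T5,T2] holders={T4,T6,T8}
Step 9: wait(T1) -> count=0 queue=[T3,T5,T2,T1] holders={T4,T6,T8}
Step 10: wait(T7) -> count=0 queue=[T3,T5,T2,T1,T7] holders={T4,T6,T8}
Step 11: signal(T8) -> count=0 queue=[T5,T2,T1,T7] holders={T3,T4,T6}
Step 12: signal(T6) -> count=0 queue=[T2,T1,T7] holders={T3,T4,T5}
Step 13: wait(T6) -> count=0 queue=[T2,T1,T7,T6] holders={T3,T4,T5}
Step 14: signal(T4) -> count=0 queue=[T1,T7,T6] holders={T2,T3,T5}
Final holders: T2,T3,T5

Answer: T2,T3,T5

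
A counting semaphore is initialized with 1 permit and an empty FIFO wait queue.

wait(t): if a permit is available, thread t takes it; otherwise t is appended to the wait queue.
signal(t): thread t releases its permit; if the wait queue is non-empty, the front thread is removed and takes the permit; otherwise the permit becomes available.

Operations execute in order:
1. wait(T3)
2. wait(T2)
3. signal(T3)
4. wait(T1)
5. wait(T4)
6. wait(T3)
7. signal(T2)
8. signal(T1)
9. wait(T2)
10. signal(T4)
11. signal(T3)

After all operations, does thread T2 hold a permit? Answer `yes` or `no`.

Step 1: wait(T3) -> count=0 queue=[] holders={T3}
Step 2: wait(T2) -> count=0 queue=[T2] holders={T3}
Step 3: signal(T3) -> count=0 queue=[] holders={T2}
Step 4: wait(T1) -> count=0 queue=[T1] holders={T2}
Step 5: wait(T4) -> count=0 queue=[T1,T4] holders={T2}
Step 6: wait(T3) -> count=0 queue=[T1,T4,T3] holders={T2}
Step 7: signal(T2) -> count=0 queue=[T4,T3] holders={T1}
Step 8: signal(T1) -> count=0 queue=[T3] holders={T4}
Step 9: wait(T2) -> count=0 queue=[T3,T2] holders={T4}
Step 10: signal(T4) -> count=0 queue=[T2] holders={T3}
Step 11: signal(T3) -> count=0 queue=[] holders={T2}
Final holders: {T2} -> T2 in holders

Answer: yes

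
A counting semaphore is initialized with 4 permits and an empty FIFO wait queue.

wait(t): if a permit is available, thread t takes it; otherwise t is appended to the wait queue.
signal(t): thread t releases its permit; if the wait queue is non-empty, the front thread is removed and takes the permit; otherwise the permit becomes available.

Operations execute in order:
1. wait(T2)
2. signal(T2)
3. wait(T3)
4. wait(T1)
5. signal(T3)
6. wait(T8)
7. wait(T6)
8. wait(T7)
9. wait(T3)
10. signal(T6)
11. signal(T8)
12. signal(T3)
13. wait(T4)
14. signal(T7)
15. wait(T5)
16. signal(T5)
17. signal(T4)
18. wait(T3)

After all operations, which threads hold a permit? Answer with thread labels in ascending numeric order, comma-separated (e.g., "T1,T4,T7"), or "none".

Step 1: wait(T2) -> count=3 queue=[] holders={T2}
Step 2: signal(T2) -> count=4 queue=[] holders={none}
Step 3: wait(T3) -> count=3 queue=[] holders={T3}
Step 4: wait(T1) -> count=2 queue=[] holders={T1,T3}
Step 5: signal(T3) -> count=3 queue=[] holders={T1}
Step 6: wait(T8) -> count=2 queue=[] holders={T1,T8}
Step 7: wait(T6) -> count=1 queue=[] holders={T1,T6,T8}
Step 8: wait(T7) -> count=0 queue=[] holders={T1,T6,T7,T8}
Step 9: wait(T3) -> count=0 queue=[T3] holders={T1,T6,T7,T8}
Step 10: signal(T6) -> count=0 queue=[] holders={T1,T3,T7,T8}
Step 11: signal(T8) -> count=1 queue=[] holders={T1,T3,T7}
Step 12: signal(T3) -> count=2 queue=[] holders={T1,T7}
Step 13: wait(T4) -> count=1 queue=[] holders={T1,T4,T7}
Step 14: signal(T7) -> count=2 queue=[] holders={T1,T4}
Step 15: wait(T5) -> count=1 queue=[] holders={T1,T4,T5}
Step 16: signal(T5) -> count=2 queue=[] holders={T1,T4}
Step 17: signal(T4) -> count=3 queue=[] holders={T1}
Step 18: wait(T3) -> count=2 queue=[] holders={T1,T3}
Final holders: T1,T3

Answer: T1,T3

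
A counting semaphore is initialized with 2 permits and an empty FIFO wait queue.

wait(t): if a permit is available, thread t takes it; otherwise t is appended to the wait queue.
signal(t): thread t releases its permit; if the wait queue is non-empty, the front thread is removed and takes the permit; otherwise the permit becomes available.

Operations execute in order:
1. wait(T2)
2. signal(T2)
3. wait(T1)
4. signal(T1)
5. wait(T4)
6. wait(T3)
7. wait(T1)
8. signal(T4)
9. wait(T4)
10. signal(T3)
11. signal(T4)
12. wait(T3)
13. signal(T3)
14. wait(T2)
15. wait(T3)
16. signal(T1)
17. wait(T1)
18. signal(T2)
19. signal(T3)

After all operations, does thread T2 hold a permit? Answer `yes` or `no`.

Answer: no

Derivation:
Step 1: wait(T2) -> count=1 queue=[] holders={T2}
Step 2: signal(T2) -> count=2 queue=[] holders={none}
Step 3: wait(T1) -> count=1 queue=[] holders={T1}
Step 4: signal(T1) -> count=2 queue=[] holders={none}
Step 5: wait(T4) -> count=1 queue=[] holders={T4}
Step 6: wait(T3) -> count=0 queue=[] holders={T3,T4}
Step 7: wait(T1) -> count=0 queue=[T1] holders={T3,T4}
Step 8: signal(T4) -> count=0 queue=[] holders={T1,T3}
Step 9: wait(T4) -> count=0 queue=[T4] holders={T1,T3}
Step 10: signal(T3) -> count=0 queue=[] holders={T1,T4}
Step 11: signal(T4) -> count=1 queue=[] holders={T1}
Step 12: wait(T3) -> count=0 queue=[] holders={T1,T3}
Step 13: signal(T3) -> count=1 queue=[] holders={T1}
Step 14: wait(T2) -> count=0 queue=[] holders={T1,T2}
Step 15: wait(T3) -> count=0 queue=[T3] holders={T1,T2}
Step 16: signal(T1) -> count=0 queue=[] holders={T2,T3}
Step 17: wait(T1) -> count=0 queue=[T1] holders={T2,T3}
Step 18: signal(T2) -> count=0 queue=[] holders={T1,T3}
Step 19: signal(T3) -> count=1 queue=[] holders={T1}
Final holders: {T1} -> T2 not in holders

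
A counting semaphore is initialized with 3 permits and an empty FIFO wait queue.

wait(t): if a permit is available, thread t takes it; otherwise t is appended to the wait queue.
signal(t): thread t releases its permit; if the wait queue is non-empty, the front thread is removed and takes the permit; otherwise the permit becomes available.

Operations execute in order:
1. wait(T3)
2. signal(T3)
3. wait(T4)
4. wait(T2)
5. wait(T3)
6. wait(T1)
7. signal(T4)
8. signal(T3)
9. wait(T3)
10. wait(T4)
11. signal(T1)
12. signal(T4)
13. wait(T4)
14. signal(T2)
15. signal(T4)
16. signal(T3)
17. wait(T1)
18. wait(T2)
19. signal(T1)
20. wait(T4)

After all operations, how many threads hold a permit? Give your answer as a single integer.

Step 1: wait(T3) -> count=2 queue=[] holders={T3}
Step 2: signal(T3) -> count=3 queue=[] holders={none}
Step 3: wait(T4) -> count=2 queue=[] holders={T4}
Step 4: wait(T2) -> count=1 queue=[] holders={T2,T4}
Step 5: wait(T3) -> count=0 queue=[] holders={T2,T3,T4}
Step 6: wait(T1) -> count=0 queue=[T1] holders={T2,T3,T4}
Step 7: signal(T4) -> count=0 queue=[] holders={T1,T2,T3}
Step 8: signal(T3) -> count=1 queue=[] holders={T1,T2}
Step 9: wait(T3) -> count=0 queue=[] holders={T1,T2,T3}
Step 10: wait(T4) -> count=0 queue=[T4] holders={T1,T2,T3}
Step 11: signal(T1) -> count=0 queue=[] holders={T2,T3,T4}
Step 12: signal(T4) -> count=1 queue=[] holders={T2,T3}
Step 13: wait(T4) -> count=0 queue=[] holders={T2,T3,T4}
Step 14: signal(T2) -> count=1 queue=[] holders={T3,T4}
Step 15: signal(T4) -> count=2 queue=[] holders={T3}
Step 16: signal(T3) -> count=3 queue=[] holders={none}
Step 17: wait(T1) -> count=2 queue=[] holders={T1}
Step 18: wait(T2) -> count=1 queue=[] holders={T1,T2}
Step 19: signal(T1) -> count=2 queue=[] holders={T2}
Step 20: wait(T4) -> count=1 queue=[] holders={T2,T4}
Final holders: {T2,T4} -> 2 thread(s)

Answer: 2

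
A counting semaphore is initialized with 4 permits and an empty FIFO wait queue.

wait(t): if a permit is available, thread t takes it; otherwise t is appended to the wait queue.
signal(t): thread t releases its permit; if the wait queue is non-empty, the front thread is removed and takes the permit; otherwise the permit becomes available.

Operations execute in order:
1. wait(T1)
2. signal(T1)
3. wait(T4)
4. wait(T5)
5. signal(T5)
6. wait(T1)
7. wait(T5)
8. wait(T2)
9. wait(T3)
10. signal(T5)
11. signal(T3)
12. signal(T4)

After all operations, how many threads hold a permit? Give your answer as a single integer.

Answer: 2

Derivation:
Step 1: wait(T1) -> count=3 queue=[] holders={T1}
Step 2: signal(T1) -> count=4 queue=[] holders={none}
Step 3: wait(T4) -> count=3 queue=[] holders={T4}
Step 4: wait(T5) -> count=2 queue=[] holders={T4,T5}
Step 5: signal(T5) -> count=3 queue=[] holders={T4}
Step 6: wait(T1) -> count=2 queue=[] holders={T1,T4}
Step 7: wait(T5) -> count=1 queue=[] holders={T1,T4,T5}
Step 8: wait(T2) -> count=0 queue=[] holders={T1,T2,T4,T5}
Step 9: wait(T3) -> count=0 queue=[T3] holders={T1,T2,T4,T5}
Step 10: signal(T5) -> count=0 queue=[] holders={T1,T2,T3,T4}
Step 11: signal(T3) -> count=1 queue=[] holders={T1,T2,T4}
Step 12: signal(T4) -> count=2 queue=[] holders={T1,T2}
Final holders: {T1,T2} -> 2 thread(s)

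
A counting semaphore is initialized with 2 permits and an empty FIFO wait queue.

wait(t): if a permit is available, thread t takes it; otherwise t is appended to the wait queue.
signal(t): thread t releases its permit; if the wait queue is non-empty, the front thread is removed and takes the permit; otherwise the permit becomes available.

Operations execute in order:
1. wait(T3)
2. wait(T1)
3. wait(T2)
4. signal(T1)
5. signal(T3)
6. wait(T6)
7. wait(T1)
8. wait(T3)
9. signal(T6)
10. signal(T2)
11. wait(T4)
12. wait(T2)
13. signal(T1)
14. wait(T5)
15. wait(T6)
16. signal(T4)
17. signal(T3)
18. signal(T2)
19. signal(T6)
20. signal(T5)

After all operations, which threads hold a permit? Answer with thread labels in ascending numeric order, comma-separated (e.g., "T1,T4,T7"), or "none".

Step 1: wait(T3) -> count=1 queue=[] holders={T3}
Step 2: wait(T1) -> count=0 queue=[] holders={T1,T3}
Step 3: wait(T2) -> count=0 queue=[T2] holders={T1,T3}
Step 4: signal(T1) -> count=0 queue=[] holders={T2,T3}
Step 5: signal(T3) -> count=1 queue=[] holders={T2}
Step 6: wait(T6) -> count=0 queue=[] holders={T2,T6}
Step 7: wait(T1) -> count=0 queue=[T1] holders={T2,T6}
Step 8: wait(T3) -> count=0 queue=[T1,T3] holders={T2,T6}
Step 9: signal(T6) -> count=0 queue=[T3] holders={T1,T2}
Step 10: signal(T2) -> count=0 queue=[] holders={T1,T3}
Step 11: wait(T4) -> count=0 queue=[T4] holders={T1,T3}
Step 12: wait(T2) -> count=0 queue=[T4,T2] holders={T1,T3}
Step 13: signal(T1) -> count=0 queue=[T2] holders={T3,T4}
Step 14: wait(T5) -> count=0 queue=[T2,T5] holders={T3,T4}
Step 15: wait(T6) -> count=0 queue=[T2,T5,T6] holders={T3,T4}
Step 16: signal(T4) -> count=0 queue=[T5,T6] holders={T2,T3}
Step 17: signal(T3) -> count=0 queue=[T6] holders={T2,T5}
Step 18: signal(T2) -> count=0 queue=[] holders={T5,T6}
Step 19: signal(T6) -> count=1 queue=[] holders={T5}
Step 20: signal(T5) -> count=2 queue=[] holders={none}
Final holders: none

Answer: none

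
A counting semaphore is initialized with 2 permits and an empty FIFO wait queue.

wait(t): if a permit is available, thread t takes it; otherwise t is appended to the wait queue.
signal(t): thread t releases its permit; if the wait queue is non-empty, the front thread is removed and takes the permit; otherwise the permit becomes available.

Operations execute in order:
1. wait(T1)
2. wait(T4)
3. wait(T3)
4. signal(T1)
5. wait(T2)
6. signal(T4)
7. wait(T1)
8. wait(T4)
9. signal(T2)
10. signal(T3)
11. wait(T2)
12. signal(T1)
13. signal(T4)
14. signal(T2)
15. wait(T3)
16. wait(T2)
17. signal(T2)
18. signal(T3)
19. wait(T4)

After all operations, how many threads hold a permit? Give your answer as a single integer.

Step 1: wait(T1) -> count=1 queue=[] holders={T1}
Step 2: wait(T4) -> count=0 queue=[] holders={T1,T4}
Step 3: wait(T3) -> count=0 queue=[T3] holders={T1,T4}
Step 4: signal(T1) -> count=0 queue=[] holders={T3,T4}
Step 5: wait(T2) -> count=0 queue=[T2] holders={T3,T4}
Step 6: signal(T4) -> count=0 queue=[] holders={T2,T3}
Step 7: wait(T1) -> count=0 queue=[T1] holders={T2,T3}
Step 8: wait(T4) -> count=0 queue=[T1,T4] holders={T2,T3}
Step 9: signal(T2) -> count=0 queue=[T4] holders={T1,T3}
Step 10: signal(T3) -> count=0 queue=[] holders={T1,T4}
Step 11: wait(T2) -> count=0 queue=[T2] holders={T1,T4}
Step 12: signal(T1) -> count=0 queue=[] holders={T2,T4}
Step 13: signal(T4) -> count=1 queue=[] holders={T2}
Step 14: signal(T2) -> count=2 queue=[] holders={none}
Step 15: wait(T3) -> count=1 queue=[] holders={T3}
Step 16: wait(T2) -> count=0 queue=[] holders={T2,T3}
Step 17: signal(T2) -> count=1 queue=[] holders={T3}
Step 18: signal(T3) -> count=2 queue=[] holders={none}
Step 19: wait(T4) -> count=1 queue=[] holders={T4}
Final holders: {T4} -> 1 thread(s)

Answer: 1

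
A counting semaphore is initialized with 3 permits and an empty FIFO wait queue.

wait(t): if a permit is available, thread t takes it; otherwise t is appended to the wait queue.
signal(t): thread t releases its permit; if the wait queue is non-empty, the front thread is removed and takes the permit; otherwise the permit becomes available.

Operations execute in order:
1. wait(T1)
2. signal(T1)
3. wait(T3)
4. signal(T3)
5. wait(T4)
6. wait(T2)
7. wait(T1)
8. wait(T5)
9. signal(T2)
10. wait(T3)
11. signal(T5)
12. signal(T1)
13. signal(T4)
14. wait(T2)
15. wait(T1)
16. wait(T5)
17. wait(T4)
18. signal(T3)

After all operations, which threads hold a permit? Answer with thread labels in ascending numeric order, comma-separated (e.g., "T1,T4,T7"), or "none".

Answer: T1,T2,T5

Derivation:
Step 1: wait(T1) -> count=2 queue=[] holders={T1}
Step 2: signal(T1) -> count=3 queue=[] holders={none}
Step 3: wait(T3) -> count=2 queue=[] holders={T3}
Step 4: signal(T3) -> count=3 queue=[] holders={none}
Step 5: wait(T4) -> count=2 queue=[] holders={T4}
Step 6: wait(T2) -> count=1 queue=[] holders={T2,T4}
Step 7: wait(T1) -> count=0 queue=[] holders={T1,T2,T4}
Step 8: wait(T5) -> count=0 queue=[T5] holders={T1,T2,T4}
Step 9: signal(T2) -> count=0 queue=[] holders={T1,T4,T5}
Step 10: wait(T3) -> count=0 queue=[T3] holders={T1,T4,T5}
Step 11: signal(T5) -> count=0 queue=[] holders={T1,T3,T4}
Step 12: signal(T1) -> count=1 queue=[] holders={T3,T4}
Step 13: signal(T4) -> count=2 queue=[] holders={T3}
Step 14: wait(T2) -> count=1 queue=[] holders={T2,T3}
Step 15: wait(T1) -> count=0 queue=[] holders={T1,T2,T3}
Step 16: wait(T5) -> count=0 queue=[T5] holders={T1,T2,T3}
Step 17: wait(T4) -> count=0 queue=[T5,T4] holders={T1,T2,T3}
Step 18: signal(T3) -> count=0 queue=[T4] holders={T1,T2,T5}
Final holders: T1,T2,T5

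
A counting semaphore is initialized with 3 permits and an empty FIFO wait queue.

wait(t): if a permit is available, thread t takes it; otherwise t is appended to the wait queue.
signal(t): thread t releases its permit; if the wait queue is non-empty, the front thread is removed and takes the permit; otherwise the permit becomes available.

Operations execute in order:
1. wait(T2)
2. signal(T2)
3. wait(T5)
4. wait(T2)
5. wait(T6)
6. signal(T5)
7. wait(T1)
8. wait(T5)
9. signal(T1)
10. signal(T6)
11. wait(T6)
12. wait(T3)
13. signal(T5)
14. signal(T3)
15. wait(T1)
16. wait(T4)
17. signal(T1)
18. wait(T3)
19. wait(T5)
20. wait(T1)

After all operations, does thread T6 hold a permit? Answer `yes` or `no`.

Step 1: wait(T2) -> count=2 queue=[] holders={T2}
Step 2: signal(T2) -> count=3 queue=[] holders={none}
Step 3: wait(T5) -> count=2 queue=[] holders={T5}
Step 4: wait(T2) -> count=1 queue=[] holders={T2,T5}
Step 5: wait(T6) -> count=0 queue=[] holders={T2,T5,T6}
Step 6: signal(T5) -> count=1 queue=[] holders={T2,T6}
Step 7: wait(T1) -> count=0 queue=[] holders={T1,T2,T6}
Step 8: wait(T5) -> count=0 queue=[T5] holders={T1,T2,T6}
Step 9: signal(T1) -> count=0 queue=[] holders={T2,T5,T6}
Step 10: signal(T6) -> count=1 queue=[] holders={T2,T5}
Step 11: wait(T6) -> count=0 queue=[] holders={T2,T5,T6}
Step 12: wait(T3) -> count=0 queue=[T3] holders={T2,T5,T6}
Step 13: signal(T5) -> count=0 queue=[] holders={T2,T3,T6}
Step 14: signal(T3) -> count=1 queue=[] holders={T2,T6}
Step 15: wait(T1) -> count=0 queue=[] holders={T1,T2,T6}
Step 16: wait(T4) -> count=0 queue=[T4] holders={T1,T2,T6}
Step 17: signal(T1) -> count=0 queue=[] holders={T2,T4,T6}
Step 18: wait(T3) -> count=0 queue=[T3] holders={T2,T4,T6}
Step 19: wait(T5) -> count=0 queue=[T3,T5] holders={T2,T4,T6}
Step 20: wait(T1) -> count=0 queue=[T3,T5,T1] holders={T2,T4,T6}
Final holders: {T2,T4,T6} -> T6 in holders

Answer: yes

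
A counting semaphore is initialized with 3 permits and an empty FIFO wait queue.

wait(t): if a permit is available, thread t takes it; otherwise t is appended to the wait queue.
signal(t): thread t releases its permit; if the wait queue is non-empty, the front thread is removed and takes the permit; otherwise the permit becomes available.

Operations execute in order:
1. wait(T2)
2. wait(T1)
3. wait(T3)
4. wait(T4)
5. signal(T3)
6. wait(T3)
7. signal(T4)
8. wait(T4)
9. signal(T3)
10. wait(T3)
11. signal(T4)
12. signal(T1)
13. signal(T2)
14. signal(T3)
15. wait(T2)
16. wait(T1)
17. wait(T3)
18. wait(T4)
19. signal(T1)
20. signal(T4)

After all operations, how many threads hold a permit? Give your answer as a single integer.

Step 1: wait(T2) -> count=2 queue=[] holders={T2}
Step 2: wait(T1) -> count=1 queue=[] holders={T1,T2}
Step 3: wait(T3) -> count=0 queue=[] holders={T1,T2,T3}
Step 4: wait(T4) -> count=0 queue=[T4] holders={T1,T2,T3}
Step 5: signal(T3) -> count=0 queue=[] holders={T1,T2,T4}
Step 6: wait(T3) -> count=0 queue=[T3] holders={T1,T2,T4}
Step 7: signal(T4) -> count=0 queue=[] holders={T1,T2,T3}
Step 8: wait(T4) -> count=0 queue=[T4] holders={T1,T2,T3}
Step 9: signal(T3) -> count=0 queue=[] holders={T1,T2,T4}
Step 10: wait(T3) -> count=0 queue=[T3] holders={T1,T2,T4}
Step 11: signal(T4) -> count=0 queue=[] holders={T1,T2,T3}
Step 12: signal(T1) -> count=1 queue=[] holders={T2,T3}
Step 13: signal(T2) -> count=2 queue=[] holders={T3}
Step 14: signal(T3) -> count=3 queue=[] holders={none}
Step 15: wait(T2) -> count=2 queue=[] holders={T2}
Step 16: wait(T1) -> count=1 queue=[] holders={T1,T2}
Step 17: wait(T3) -> count=0 queue=[] holders={T1,T2,T3}
Step 18: wait(T4) -> count=0 queue=[T4] holders={T1,T2,T3}
Step 19: signal(T1) -> count=0 queue=[] holders={T2,T3,T4}
Step 20: signal(T4) -> count=1 queue=[] holders={T2,T3}
Final holders: {T2,T3} -> 2 thread(s)

Answer: 2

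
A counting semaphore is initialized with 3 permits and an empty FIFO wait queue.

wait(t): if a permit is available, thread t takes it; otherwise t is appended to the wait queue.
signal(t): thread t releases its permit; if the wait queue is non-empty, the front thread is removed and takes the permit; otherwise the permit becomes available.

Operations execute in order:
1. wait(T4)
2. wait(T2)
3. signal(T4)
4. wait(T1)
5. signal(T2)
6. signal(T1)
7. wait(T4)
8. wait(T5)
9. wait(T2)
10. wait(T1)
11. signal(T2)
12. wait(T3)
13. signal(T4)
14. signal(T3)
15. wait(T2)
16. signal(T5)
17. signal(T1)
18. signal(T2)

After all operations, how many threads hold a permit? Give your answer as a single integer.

Answer: 0

Derivation:
Step 1: wait(T4) -> count=2 queue=[] holders={T4}
Step 2: wait(T2) -> count=1 queue=[] holders={T2,T4}
Step 3: signal(T4) -> count=2 queue=[] holders={T2}
Step 4: wait(T1) -> count=1 queue=[] holders={T1,T2}
Step 5: signal(T2) -> count=2 queue=[] holders={T1}
Step 6: signal(T1) -> count=3 queue=[] holders={none}
Step 7: wait(T4) -> count=2 queue=[] holders={T4}
Step 8: wait(T5) -> count=1 queue=[] holders={T4,T5}
Step 9: wait(T2) -> count=0 queue=[] holders={T2,T4,T5}
Step 10: wait(T1) -> count=0 queue=[T1] holders={T2,T4,T5}
Step 11: signal(T2) -> count=0 queue=[] holders={T1,T4,T5}
Step 12: wait(T3) -> count=0 queue=[T3] holders={T1,T4,T5}
Step 13: signal(T4) -> count=0 queue=[] holders={T1,T3,T5}
Step 14: signal(T3) -> count=1 queue=[] holders={T1,T5}
Step 15: wait(T2) -> count=0 queue=[] holders={T1,T2,T5}
Step 16: signal(T5) -> count=1 queue=[] holders={T1,T2}
Step 17: signal(T1) -> count=2 queue=[] holders={T2}
Step 18: signal(T2) -> count=3 queue=[] holders={none}
Final holders: {none} -> 0 thread(s)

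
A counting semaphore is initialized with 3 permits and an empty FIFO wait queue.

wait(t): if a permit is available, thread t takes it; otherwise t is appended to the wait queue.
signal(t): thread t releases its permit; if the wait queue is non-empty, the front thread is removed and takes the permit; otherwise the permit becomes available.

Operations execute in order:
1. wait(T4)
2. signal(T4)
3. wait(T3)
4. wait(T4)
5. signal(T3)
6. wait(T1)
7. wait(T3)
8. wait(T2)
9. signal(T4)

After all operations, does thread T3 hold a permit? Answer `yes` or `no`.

Step 1: wait(T4) -> count=2 queue=[] holders={T4}
Step 2: signal(T4) -> count=3 queue=[] holders={none}
Step 3: wait(T3) -> count=2 queue=[] holders={T3}
Step 4: wait(T4) -> count=1 queue=[] holders={T3,T4}
Step 5: signal(T3) -> count=2 queue=[] holders={T4}
Step 6: wait(T1) -> count=1 queue=[] holders={T1,T4}
Step 7: wait(T3) -> count=0 queue=[] holders={T1,T3,T4}
Step 8: wait(T2) -> count=0 queue=[T2] holders={T1,T3,T4}
Step 9: signal(T4) -> count=0 queue=[] holders={T1,T2,T3}
Final holders: {T1,T2,T3} -> T3 in holders

Answer: yes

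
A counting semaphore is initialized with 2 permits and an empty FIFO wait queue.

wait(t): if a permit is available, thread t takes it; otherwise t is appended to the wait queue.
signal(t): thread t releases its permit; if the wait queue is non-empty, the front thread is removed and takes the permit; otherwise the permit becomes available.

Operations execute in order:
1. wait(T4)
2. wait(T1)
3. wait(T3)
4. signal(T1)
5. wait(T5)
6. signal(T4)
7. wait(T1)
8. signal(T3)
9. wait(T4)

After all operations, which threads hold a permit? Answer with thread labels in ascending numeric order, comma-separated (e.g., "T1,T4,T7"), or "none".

Answer: T1,T5

Derivation:
Step 1: wait(T4) -> count=1 queue=[] holders={T4}
Step 2: wait(T1) -> count=0 queue=[] holders={T1,T4}
Step 3: wait(T3) -> count=0 queue=[T3] holders={T1,T4}
Step 4: signal(T1) -> count=0 queue=[] holders={T3,T4}
Step 5: wait(T5) -> count=0 queue=[T5] holders={T3,T4}
Step 6: signal(T4) -> count=0 queue=[] holders={T3,T5}
Step 7: wait(T1) -> count=0 queue=[T1] holders={T3,T5}
Step 8: signal(T3) -> count=0 queue=[] holders={T1,T5}
Step 9: wait(T4) -> count=0 queue=[T4] holders={T1,T5}
Final holders: T1,T5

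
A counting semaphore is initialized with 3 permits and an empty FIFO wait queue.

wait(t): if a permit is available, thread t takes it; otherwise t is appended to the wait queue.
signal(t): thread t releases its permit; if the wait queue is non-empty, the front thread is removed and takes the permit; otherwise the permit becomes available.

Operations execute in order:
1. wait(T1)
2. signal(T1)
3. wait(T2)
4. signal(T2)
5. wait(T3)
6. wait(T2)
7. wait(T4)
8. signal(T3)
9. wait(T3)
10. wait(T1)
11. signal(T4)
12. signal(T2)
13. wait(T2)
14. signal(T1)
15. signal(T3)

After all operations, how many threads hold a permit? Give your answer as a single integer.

Answer: 1

Derivation:
Step 1: wait(T1) -> count=2 queue=[] holders={T1}
Step 2: signal(T1) -> count=3 queue=[] holders={none}
Step 3: wait(T2) -> count=2 queue=[] holders={T2}
Step 4: signal(T2) -> count=3 queue=[] holders={none}
Step 5: wait(T3) -> count=2 queue=[] holders={T3}
Step 6: wait(T2) -> count=1 queue=[] holders={T2,T3}
Step 7: wait(T4) -> count=0 queue=[] holders={T2,T3,T4}
Step 8: signal(T3) -> count=1 queue=[] holders={T2,T4}
Step 9: wait(T3) -> count=0 queue=[] holders={T2,T3,T4}
Step 10: wait(T1) -> count=0 queue=[T1] holders={T2,T3,T4}
Step 11: signal(T4) -> count=0 queue=[] holders={T1,T2,T3}
Step 12: signal(T2) -> count=1 queue=[] holders={T1,T3}
Step 13: wait(T2) -> count=0 queue=[] holders={T1,T2,T3}
Step 14: signal(T1) -> count=1 queue=[] holders={T2,T3}
Step 15: signal(T3) -> count=2 queue=[] holders={T2}
Final holders: {T2} -> 1 thread(s)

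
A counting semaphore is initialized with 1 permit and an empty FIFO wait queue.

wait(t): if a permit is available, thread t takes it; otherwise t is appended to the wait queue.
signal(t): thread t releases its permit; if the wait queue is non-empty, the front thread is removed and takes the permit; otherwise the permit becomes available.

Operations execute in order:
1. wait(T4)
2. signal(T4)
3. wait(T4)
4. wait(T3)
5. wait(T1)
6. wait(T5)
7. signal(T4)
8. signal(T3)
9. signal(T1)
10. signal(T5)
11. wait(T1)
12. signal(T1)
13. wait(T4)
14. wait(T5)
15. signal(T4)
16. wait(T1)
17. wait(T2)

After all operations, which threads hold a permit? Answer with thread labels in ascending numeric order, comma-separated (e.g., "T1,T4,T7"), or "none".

Step 1: wait(T4) -> count=0 queue=[] holders={T4}
Step 2: signal(T4) -> count=1 queue=[] holders={none}
Step 3: wait(T4) -> count=0 queue=[] holders={T4}
Step 4: wait(T3) -> count=0 queue=[T3] holders={T4}
Step 5: wait(T1) -> count=0 queue=[T3,T1] holders={T4}
Step 6: wait(T5) -> count=0 queue=[T3,T1,T5] holders={T4}
Step 7: signal(T4) -> count=0 queue=[T1,T5] holders={T3}
Step 8: signal(T3) -> count=0 queue=[T5] holders={T1}
Step 9: signal(T1) -> count=0 queue=[] holders={T5}
Step 10: signal(T5) -> count=1 queue=[] holders={none}
Step 11: wait(T1) -> count=0 queue=[] holders={T1}
Step 12: signal(T1) -> count=1 queue=[] holders={none}
Step 13: wait(T4) -> count=0 queue=[] holders={T4}
Step 14: wait(T5) -> count=0 queue=[T5] holders={T4}
Step 15: signal(T4) -> count=0 queue=[] holders={T5}
Step 16: wait(T1) -> count=0 queue=[T1] holders={T5}
Step 17: wait(T2) -> count=0 queue=[T1,T2] holders={T5}
Final holders: T5

Answer: T5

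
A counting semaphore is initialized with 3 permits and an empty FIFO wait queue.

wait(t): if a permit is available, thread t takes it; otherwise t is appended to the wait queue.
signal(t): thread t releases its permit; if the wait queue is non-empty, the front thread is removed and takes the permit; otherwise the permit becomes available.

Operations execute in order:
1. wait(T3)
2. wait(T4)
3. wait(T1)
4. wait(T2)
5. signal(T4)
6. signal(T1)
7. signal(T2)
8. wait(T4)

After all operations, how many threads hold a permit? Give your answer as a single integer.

Step 1: wait(T3) -> count=2 queue=[] holders={T3}
Step 2: wait(T4) -> count=1 queue=[] holders={T3,T4}
Step 3: wait(T1) -> count=0 queue=[] holders={T1,T3,T4}
Step 4: wait(T2) -> count=0 queue=[T2] holders={T1,T3,T4}
Step 5: signal(T4) -> count=0 queue=[] holders={T1,T2,T3}
Step 6: signal(T1) -> count=1 queue=[] holders={T2,T3}
Step 7: signal(T2) -> count=2 queue=[] holders={T3}
Step 8: wait(T4) -> count=1 queue=[] holders={T3,T4}
Final holders: {T3,T4} -> 2 thread(s)

Answer: 2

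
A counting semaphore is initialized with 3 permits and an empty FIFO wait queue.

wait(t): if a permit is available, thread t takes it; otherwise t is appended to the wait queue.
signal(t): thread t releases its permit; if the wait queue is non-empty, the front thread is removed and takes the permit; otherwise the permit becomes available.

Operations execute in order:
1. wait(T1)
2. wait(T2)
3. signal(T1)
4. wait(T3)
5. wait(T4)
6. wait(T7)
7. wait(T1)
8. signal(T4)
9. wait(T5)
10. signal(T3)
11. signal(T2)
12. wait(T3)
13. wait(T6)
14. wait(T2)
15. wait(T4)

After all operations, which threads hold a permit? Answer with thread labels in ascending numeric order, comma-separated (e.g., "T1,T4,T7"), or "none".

Step 1: wait(T1) -> count=2 queue=[] holders={T1}
Step 2: wait(T2) -> count=1 queue=[] holders={T1,T2}
Step 3: signal(T1) -> count=2 queue=[] holders={T2}
Step 4: wait(T3) -> count=1 queue=[] holders={T2,T3}
Step 5: wait(T4) -> count=0 queue=[] holders={T2,T3,T4}
Step 6: wait(T7) -> count=0 queue=[T7] holders={T2,T3,T4}
Step 7: wait(T1) -> count=0 queue=[T7,T1] holders={T2,T3,T4}
Step 8: signal(T4) -> count=0 queue=[T1] holders={T2,T3,T7}
Step 9: wait(T5) -> count=0 queue=[T1,T5] holders={T2,T3,T7}
Step 10: signal(T3) -> count=0 queue=[T5] holders={T1,T2,T7}
Step 11: signal(T2) -> count=0 queue=[] holders={T1,T5,T7}
Step 12: wait(T3) -> count=0 queue=[T3] holders={T1,T5,T7}
Step 13: wait(T6) -> count=0 queue=[T3,T6] holders={T1,T5,T7}
Step 14: wait(T2) -> count=0 queue=[T3,T6,T2] holders={T1,T5,T7}
Step 15: wait(T4) -> count=0 queue=[T3,T6,T2,T4] holders={T1,T5,T7}
Final holders: T1,T5,T7

Answer: T1,T5,T7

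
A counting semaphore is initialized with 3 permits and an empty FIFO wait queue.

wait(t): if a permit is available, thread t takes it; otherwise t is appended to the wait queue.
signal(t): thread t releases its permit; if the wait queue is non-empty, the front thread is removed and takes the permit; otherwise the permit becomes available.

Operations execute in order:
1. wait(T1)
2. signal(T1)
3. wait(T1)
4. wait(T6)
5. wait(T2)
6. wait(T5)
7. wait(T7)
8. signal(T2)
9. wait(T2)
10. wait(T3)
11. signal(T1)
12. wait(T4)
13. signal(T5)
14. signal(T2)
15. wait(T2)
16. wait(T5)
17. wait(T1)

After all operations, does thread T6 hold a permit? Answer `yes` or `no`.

Answer: yes

Derivation:
Step 1: wait(T1) -> count=2 queue=[] holders={T1}
Step 2: signal(T1) -> count=3 queue=[] holders={none}
Step 3: wait(T1) -> count=2 queue=[] holders={T1}
Step 4: wait(T6) -> count=1 queue=[] holders={T1,T6}
Step 5: wait(T2) -> count=0 queue=[] holders={T1,T2,T6}
Step 6: wait(T5) -> count=0 queue=[T5] holders={T1,T2,T6}
Step 7: wait(T7) -> count=0 queue=[T5,T7] holders={T1,T2,T6}
Step 8: signal(T2) -> count=0 queue=[T7] holders={T1,T5,T6}
Step 9: wait(T2) -> count=0 queue=[T7,T2] holders={T1,T5,T6}
Step 10: wait(T3) -> count=0 queue=[T7,T2,T3] holders={T1,T5,T6}
Step 11: signal(T1) -> count=0 queue=[T2,T3] holders={T5,T6,T7}
Step 12: wait(T4) -> count=0 queue=[T2,T3,T4] holders={T5,T6,T7}
Step 13: signal(T5) -> count=0 queue=[T3,T4] holders={T2,T6,T7}
Step 14: signal(T2) -> count=0 queue=[T4] holders={T3,T6,T7}
Step 15: wait(T2) -> count=0 queue=[T4,T2] holders={T3,T6,T7}
Step 16: wait(T5) -> count=0 queue=[T4,T2,T5] holders={T3,T6,T7}
Step 17: wait(T1) -> count=0 queue=[T4,T2,T5,T1] holders={T3,T6,T7}
Final holders: {T3,T6,T7} -> T6 in holders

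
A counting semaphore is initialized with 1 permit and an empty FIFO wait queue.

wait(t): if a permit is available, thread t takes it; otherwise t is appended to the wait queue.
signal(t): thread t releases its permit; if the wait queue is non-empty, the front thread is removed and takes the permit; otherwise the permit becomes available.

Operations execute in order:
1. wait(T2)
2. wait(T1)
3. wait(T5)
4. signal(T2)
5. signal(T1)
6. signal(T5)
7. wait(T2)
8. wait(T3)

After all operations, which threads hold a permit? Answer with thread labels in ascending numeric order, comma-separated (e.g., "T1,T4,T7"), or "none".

Step 1: wait(T2) -> count=0 queue=[] holders={T2}
Step 2: wait(T1) -> count=0 queue=[T1] holders={T2}
Step 3: wait(T5) -> count=0 queue=[T1,T5] holders={T2}
Step 4: signal(T2) -> count=0 queue=[T5] holders={T1}
Step 5: signal(T1) -> count=0 queue=[] holders={T5}
Step 6: signal(T5) -> count=1 queue=[] holders={none}
Step 7: wait(T2) -> count=0 queue=[] holders={T2}
Step 8: wait(T3) -> count=0 queue=[T3] holders={T2}
Final holders: T2

Answer: T2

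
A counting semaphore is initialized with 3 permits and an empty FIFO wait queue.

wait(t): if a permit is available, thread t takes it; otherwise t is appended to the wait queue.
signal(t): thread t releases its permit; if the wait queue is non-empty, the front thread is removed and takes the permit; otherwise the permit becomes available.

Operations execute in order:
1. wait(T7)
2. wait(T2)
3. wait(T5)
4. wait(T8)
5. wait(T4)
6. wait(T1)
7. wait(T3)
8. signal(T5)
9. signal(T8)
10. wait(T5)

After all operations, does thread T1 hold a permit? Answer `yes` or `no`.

Step 1: wait(T7) -> count=2 queue=[] holders={T7}
Step 2: wait(T2) -> count=1 queue=[] holders={T2,T7}
Step 3: wait(T5) -> count=0 queue=[] holders={T2,T5,T7}
Step 4: wait(T8) -> count=0 queue=[T8] holders={T2,T5,T7}
Step 5: wait(T4) -> count=0 queue=[T8,T4] holders={T2,T5,T7}
Step 6: wait(T1) -> count=0 queue=[T8,T4,T1] holders={T2,T5,T7}
Step 7: wait(T3) -> count=0 queue=[T8,T4,T1,T3] holders={T2,T5,T7}
Step 8: signal(T5) -> count=0 queue=[T4,T1,T3] holders={T2,T7,T8}
Step 9: signal(T8) -> count=0 queue=[T1,T3] holders={T2,T4,T7}
Step 10: wait(T5) -> count=0 queue=[T1,T3,T5] holders={T2,T4,T7}
Final holders: {T2,T4,T7} -> T1 not in holders

Answer: no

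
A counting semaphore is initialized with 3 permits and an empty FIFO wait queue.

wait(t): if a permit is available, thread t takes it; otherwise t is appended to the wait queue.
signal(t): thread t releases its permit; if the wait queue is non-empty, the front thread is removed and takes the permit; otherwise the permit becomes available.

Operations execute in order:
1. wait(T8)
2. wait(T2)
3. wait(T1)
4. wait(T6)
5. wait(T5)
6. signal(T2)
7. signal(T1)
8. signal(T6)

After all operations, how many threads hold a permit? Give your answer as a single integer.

Step 1: wait(T8) -> count=2 queue=[] holders={T8}
Step 2: wait(T2) -> count=1 queue=[] holders={T2,T8}
Step 3: wait(T1) -> count=0 queue=[] holders={T1,T2,T8}
Step 4: wait(T6) -> count=0 queue=[T6] holders={T1,T2,T8}
Step 5: wait(T5) -> count=0 queue=[T6,T5] holders={T1,T2,T8}
Step 6: signal(T2) -> count=0 queue=[T5] holders={T1,T6,T8}
Step 7: signal(T1) -> count=0 queue=[] holders={T5,T6,T8}
Step 8: signal(T6) -> count=1 queue=[] holders={T5,T8}
Final holders: {T5,T8} -> 2 thread(s)

Answer: 2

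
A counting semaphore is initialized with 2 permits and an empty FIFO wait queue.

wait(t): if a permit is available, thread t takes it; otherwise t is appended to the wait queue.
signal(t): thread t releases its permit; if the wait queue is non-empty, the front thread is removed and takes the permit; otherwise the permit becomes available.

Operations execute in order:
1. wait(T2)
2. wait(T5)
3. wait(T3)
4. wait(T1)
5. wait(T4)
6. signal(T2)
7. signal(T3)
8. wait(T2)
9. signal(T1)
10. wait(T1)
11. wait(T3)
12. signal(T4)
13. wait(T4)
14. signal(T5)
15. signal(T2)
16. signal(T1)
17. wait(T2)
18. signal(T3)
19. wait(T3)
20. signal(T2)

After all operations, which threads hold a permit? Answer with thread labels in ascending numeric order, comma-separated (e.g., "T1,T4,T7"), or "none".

Answer: T3,T4

Derivation:
Step 1: wait(T2) -> count=1 queue=[] holders={T2}
Step 2: wait(T5) -> count=0 queue=[] holders={T2,T5}
Step 3: wait(T3) -> count=0 queue=[T3] holders={T2,T5}
Step 4: wait(T1) -> count=0 queue=[T3,T1] holders={T2,T5}
Step 5: wait(T4) -> count=0 queue=[T3,T1,T4] holders={T2,T5}
Step 6: signal(T2) -> count=0 queue=[T1,T4] holders={T3,T5}
Step 7: signal(T3) -> count=0 queue=[T4] holders={T1,T5}
Step 8: wait(T2) -> count=0 queue=[T4,T2] holders={T1,T5}
Step 9: signal(T1) -> count=0 queue=[T2] holders={T4,T5}
Step 10: wait(T1) -> count=0 queue=[T2,T1] holders={T4,T5}
Step 11: wait(T3) -> count=0 queue=[T2,T1,T3] holders={T4,T5}
Step 12: signal(T4) -> count=0 queue=[T1,T3] holders={T2,T5}
Step 13: wait(T4) -> count=0 queue=[T1,T3,T4] holders={T2,T5}
Step 14: signal(T5) -> count=0 queue=[T3,T4] holders={T1,T2}
Step 15: signal(T2) -> count=0 queue=[T4] holders={T1,T3}
Step 16: signal(T1) -> count=0 queue=[] holders={T3,T4}
Step 17: wait(T2) -> count=0 queue=[T2] holders={T3,T4}
Step 18: signal(T3) -> count=0 queue=[] holders={T2,T4}
Step 19: wait(T3) -> count=0 queue=[T3] holders={T2,T4}
Step 20: signal(T2) -> count=0 queue=[] holders={T3,T4}
Final holders: T3,T4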